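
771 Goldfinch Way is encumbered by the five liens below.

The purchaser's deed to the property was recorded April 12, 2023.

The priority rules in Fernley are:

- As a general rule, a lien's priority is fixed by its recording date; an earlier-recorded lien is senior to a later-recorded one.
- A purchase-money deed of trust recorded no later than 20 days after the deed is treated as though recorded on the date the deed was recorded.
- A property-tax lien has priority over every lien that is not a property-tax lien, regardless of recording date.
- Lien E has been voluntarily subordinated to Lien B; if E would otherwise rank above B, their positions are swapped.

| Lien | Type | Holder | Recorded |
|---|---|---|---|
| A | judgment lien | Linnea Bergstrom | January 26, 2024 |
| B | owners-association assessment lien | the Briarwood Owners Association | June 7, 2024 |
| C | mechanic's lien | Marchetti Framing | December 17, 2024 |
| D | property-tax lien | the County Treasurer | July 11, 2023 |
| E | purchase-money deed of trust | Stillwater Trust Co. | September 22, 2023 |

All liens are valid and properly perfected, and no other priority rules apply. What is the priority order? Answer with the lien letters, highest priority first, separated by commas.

D, B, A, E, C

Effective dates: E missed the 20-day window (163 days after the deed), so its recording date stands.
D is a property-tax lien, so it outranks all other liens regardless of date.
The other liens, earliest effective date first: E (September 22, 2023), A (January 26, 2024), B (June 7, 2024), C (December 17, 2024).
Because E would otherwise rank above B, the subordination swaps them.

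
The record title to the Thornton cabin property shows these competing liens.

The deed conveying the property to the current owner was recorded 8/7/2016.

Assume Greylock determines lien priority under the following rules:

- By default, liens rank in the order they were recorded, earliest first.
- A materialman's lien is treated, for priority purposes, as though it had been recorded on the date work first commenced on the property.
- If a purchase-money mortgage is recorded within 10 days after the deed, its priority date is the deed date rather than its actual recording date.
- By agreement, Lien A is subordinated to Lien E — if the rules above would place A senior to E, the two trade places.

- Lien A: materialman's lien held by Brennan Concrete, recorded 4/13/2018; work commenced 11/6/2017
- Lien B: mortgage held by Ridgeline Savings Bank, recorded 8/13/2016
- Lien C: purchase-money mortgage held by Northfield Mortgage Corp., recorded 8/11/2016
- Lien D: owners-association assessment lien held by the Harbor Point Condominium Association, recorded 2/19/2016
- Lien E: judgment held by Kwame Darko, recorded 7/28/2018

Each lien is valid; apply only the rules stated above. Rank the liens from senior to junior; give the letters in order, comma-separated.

D, C, B, E, A

Effective dates: A is treated as recorded 11/6/2017, the work-commencement date; C's effective date is the deed date, 8/7/2016.
By effective date: D (2/19/2016), C (8/7/2016), B (8/13/2016), A (11/6/2017), E (7/28/2018).
A would otherwise be senior to E, so under the subordination agreement A and E exchange positions.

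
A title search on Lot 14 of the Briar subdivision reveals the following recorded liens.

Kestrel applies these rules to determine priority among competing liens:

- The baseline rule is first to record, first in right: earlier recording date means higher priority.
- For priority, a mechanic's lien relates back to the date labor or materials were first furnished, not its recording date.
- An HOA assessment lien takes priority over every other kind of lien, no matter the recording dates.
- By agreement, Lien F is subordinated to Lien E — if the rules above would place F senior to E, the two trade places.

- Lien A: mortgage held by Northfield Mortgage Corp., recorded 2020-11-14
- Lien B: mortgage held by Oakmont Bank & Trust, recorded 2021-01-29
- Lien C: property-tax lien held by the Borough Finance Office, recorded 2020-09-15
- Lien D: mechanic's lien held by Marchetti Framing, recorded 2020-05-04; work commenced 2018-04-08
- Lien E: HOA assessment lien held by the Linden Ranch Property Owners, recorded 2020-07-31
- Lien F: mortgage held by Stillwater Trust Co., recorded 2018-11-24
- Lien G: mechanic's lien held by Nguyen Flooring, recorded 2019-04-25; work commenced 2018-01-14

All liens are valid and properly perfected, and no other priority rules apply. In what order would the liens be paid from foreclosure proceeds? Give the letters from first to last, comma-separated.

Effective dates after the stated exceptions: D's effective date is 2018-04-08, when work began; G relates back to 2018-01-14 (work commenced).
As an HOA assessment lien, E is senior to every other lien.
Ordering the rest by effective date: G (2018-01-14), D (2018-04-08), F (2018-11-24), C (2020-09-15), A (2020-11-14), B (2021-01-29).
F is already junior to E, so the subordination agreement changes nothing.

E, G, D, F, C, A, B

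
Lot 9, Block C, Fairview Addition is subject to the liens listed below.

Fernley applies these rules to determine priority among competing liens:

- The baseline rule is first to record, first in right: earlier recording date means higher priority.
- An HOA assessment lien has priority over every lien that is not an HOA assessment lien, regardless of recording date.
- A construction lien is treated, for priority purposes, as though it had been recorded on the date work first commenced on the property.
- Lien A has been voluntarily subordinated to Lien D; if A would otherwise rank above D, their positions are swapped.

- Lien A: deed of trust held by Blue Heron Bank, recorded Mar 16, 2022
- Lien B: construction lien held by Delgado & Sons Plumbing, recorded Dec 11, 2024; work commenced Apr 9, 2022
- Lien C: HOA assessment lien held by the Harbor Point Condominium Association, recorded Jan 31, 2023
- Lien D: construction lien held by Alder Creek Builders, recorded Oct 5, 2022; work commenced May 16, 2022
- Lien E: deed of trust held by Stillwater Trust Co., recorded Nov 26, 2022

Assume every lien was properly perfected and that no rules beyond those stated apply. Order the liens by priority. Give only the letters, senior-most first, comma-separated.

Adjusting effective dates: B is treated as recorded Apr 9, 2022, the work-commencement date; D is treated as recorded May 16, 2022, the work-commencement date.
C, as an HOA assessment lien, has superpriority and ranks first.
Remaining liens by effective date: A (Mar 16, 2022), B (Apr 9, 2022), D (May 16, 2022), E (Nov 26, 2022).
A would otherwise be senior to D, so under the subordination agreement A and D exchange positions.

C, D, B, A, E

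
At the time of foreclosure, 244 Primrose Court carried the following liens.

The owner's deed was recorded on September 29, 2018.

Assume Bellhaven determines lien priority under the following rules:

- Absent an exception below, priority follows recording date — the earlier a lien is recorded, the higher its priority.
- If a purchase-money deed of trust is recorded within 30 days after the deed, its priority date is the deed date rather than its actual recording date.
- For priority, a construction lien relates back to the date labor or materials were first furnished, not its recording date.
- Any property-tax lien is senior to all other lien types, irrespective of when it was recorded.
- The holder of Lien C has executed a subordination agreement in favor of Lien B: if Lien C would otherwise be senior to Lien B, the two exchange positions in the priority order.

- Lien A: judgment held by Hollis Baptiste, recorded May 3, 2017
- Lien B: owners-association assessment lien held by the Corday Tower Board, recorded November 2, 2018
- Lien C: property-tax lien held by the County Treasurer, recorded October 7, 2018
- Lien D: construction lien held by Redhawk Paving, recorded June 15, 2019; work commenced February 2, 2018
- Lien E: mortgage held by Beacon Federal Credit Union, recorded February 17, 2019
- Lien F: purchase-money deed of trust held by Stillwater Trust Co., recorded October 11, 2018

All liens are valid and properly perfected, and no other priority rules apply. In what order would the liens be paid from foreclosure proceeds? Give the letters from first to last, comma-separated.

Effective dates after the stated exceptions: D is treated as recorded February 2, 2018, the work-commencement date; F was recorded within the 30-day window, so its effective date is the deed date September 29, 2018.
C, as a property-tax lien, has superpriority and ranks first.
The other liens, earliest effective date first: A (May 3, 2017), D (February 2, 2018), F (September 29, 2018), B (November 2, 2018), E (February 17, 2019).
C would otherwise be senior to B, so under the subordination agreement C and B exchange positions.

B, A, D, F, C, E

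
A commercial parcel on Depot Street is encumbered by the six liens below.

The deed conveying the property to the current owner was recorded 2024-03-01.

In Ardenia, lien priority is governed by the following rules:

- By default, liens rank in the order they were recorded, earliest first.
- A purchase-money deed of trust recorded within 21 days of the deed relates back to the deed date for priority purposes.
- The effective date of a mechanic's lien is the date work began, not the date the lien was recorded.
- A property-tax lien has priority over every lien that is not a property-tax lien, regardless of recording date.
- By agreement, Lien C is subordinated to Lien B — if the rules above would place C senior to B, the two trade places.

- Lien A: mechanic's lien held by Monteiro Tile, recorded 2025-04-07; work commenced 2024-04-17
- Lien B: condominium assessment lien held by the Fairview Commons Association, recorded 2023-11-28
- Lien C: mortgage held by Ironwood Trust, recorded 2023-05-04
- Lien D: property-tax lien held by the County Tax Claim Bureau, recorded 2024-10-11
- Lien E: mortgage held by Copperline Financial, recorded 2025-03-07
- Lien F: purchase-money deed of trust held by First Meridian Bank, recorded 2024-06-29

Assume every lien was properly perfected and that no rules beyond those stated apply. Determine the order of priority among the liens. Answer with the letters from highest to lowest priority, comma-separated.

Effective dates after the stated exceptions: A is treated as recorded 2024-04-17, the work-commencement date; F missed the 21-day window (120 days after the deed), so its recording date stands.
D is a property-tax lien and takes priority over every other lien.
Remaining liens by effective date: C (2023-05-04), B (2023-11-28), A (2024-04-17), F (2024-06-29), E (2025-03-07).
The subordination applies — C was senior to B — so C and B swap.

D, B, C, A, F, E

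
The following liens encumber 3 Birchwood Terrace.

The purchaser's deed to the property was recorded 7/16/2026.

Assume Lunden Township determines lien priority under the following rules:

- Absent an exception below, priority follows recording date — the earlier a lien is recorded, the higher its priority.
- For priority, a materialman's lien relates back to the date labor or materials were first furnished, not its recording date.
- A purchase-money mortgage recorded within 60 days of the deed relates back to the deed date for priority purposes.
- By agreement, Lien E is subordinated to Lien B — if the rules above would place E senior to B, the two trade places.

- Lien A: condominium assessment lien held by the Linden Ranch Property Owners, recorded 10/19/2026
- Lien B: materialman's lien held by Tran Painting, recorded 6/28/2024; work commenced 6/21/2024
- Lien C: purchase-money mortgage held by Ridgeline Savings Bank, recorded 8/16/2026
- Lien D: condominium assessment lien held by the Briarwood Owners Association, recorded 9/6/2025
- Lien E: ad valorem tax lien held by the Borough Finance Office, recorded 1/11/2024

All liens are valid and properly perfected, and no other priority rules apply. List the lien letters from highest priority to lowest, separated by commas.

Adjusting effective dates: B's effective date is 6/21/2024, when work began; C relates back to the deed date 7/16/2026.
By effective date, earliest first: E (1/11/2024), B (6/21/2024), D (9/6/2025), C (7/16/2026), A (10/19/2026).
E would otherwise be senior to B, so under the subordination agreement E and B exchange positions.

B, E, D, C, A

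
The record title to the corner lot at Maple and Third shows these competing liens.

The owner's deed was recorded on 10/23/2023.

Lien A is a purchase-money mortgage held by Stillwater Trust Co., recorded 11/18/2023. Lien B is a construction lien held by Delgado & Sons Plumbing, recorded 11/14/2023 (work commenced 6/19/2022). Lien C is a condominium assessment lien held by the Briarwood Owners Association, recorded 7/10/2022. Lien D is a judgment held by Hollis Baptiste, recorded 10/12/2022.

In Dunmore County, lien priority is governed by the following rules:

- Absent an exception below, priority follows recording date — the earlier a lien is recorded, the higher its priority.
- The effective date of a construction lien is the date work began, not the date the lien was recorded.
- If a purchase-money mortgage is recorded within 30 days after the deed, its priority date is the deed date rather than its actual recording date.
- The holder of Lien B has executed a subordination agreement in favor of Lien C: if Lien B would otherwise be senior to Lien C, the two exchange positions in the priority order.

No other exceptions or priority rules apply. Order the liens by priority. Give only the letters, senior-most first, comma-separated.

Adjusting effective dates: A relates back to the deed date 10/23/2023; B relates back to 6/19/2022 (work commenced).
By effective date: B (6/19/2022), C (7/10/2022), D (10/12/2022), A (10/23/2023).
B would otherwise be senior to C, so under the subordination agreement B and C exchange positions.

C, B, D, A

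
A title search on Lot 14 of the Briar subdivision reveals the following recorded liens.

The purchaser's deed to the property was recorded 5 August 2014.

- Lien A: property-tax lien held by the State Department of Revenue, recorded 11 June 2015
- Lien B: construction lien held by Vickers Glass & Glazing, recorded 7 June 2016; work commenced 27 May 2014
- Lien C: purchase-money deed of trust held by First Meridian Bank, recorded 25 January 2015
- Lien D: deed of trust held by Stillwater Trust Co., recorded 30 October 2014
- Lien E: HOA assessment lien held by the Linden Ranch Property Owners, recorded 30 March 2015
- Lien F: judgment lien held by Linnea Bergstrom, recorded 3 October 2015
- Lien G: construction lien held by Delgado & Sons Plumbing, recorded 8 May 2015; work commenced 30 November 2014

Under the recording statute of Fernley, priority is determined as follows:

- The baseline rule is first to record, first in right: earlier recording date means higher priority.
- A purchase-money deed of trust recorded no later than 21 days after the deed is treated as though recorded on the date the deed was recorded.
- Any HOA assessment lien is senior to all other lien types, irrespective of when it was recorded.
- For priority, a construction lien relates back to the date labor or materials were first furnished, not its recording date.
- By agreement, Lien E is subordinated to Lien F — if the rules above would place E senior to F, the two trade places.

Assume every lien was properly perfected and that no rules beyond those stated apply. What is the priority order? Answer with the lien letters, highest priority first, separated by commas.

First, effective dates: B relates back to 27 May 2014 (work commenced); C was recorded 173 days after the deed, outside the 21-day window, so it keeps its recording date; G's effective date is 30 November 2014, when work began.
E is an HOA assessment lien, so it outranks all other liens regardless of date.
The other liens, earliest effective date first: B (27 May 2014), D (30 October 2014), G (30 November 2014), C (25 January 2015), A (11 June 2015), F (3 October 2015).
E is senior to F before the subordination, so the two trade places.

F, B, D, G, C, A, E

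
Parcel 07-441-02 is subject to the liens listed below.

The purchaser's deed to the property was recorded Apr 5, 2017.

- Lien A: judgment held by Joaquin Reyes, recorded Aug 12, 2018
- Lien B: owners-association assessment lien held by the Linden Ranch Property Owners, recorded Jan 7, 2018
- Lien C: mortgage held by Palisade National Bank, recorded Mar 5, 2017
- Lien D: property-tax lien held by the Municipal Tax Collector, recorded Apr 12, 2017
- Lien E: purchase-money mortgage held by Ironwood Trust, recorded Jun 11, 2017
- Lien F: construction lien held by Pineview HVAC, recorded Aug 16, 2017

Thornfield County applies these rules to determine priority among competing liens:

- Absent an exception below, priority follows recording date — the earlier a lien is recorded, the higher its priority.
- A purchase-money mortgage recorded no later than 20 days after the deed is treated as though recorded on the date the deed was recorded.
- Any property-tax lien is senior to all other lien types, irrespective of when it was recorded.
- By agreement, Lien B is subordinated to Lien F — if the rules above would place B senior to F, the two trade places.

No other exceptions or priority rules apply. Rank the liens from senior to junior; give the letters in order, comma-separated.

D, C, E, F, B, A

Effective dates: E was recorded 67 days after the deed — beyond 20 days — so no relation-back applies.
D is a property-tax lien, so it outranks all other liens regardless of date.
Among the remaining liens, by effective date: C (Mar 5, 2017), E (Jun 11, 2017), F (Aug 16, 2017), B (Jan 7, 2018), A (Aug 12, 2018).
B already ranks below F; the subordination has no effect.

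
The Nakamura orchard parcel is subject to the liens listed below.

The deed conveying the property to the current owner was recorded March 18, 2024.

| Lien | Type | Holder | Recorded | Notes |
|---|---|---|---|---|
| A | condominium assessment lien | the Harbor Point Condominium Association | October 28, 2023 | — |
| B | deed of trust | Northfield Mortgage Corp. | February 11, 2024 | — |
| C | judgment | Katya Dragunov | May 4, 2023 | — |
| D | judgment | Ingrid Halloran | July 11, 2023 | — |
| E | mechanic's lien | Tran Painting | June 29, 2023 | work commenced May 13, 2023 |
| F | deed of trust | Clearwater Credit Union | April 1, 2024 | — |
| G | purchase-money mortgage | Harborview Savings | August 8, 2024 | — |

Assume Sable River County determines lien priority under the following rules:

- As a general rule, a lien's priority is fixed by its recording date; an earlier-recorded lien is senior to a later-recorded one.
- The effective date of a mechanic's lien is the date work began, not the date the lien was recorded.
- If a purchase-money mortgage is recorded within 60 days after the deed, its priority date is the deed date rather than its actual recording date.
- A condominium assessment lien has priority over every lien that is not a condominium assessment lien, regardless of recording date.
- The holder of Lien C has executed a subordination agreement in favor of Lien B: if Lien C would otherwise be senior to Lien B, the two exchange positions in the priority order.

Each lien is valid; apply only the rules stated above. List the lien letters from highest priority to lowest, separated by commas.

A, B, E, D, C, F, G

Adjusting effective dates: E relates back to May 13, 2023 (work commenced); G was recorded 143 days after the deed, outside the 60-day window, so it keeps its recording date.
A is a condominium assessment lien and takes priority over every other lien.
Remaining liens by effective date: C (May 4, 2023), E (May 13, 2023), D (July 11, 2023), B (February 11, 2024), F (April 1, 2024), G (August 8, 2024).
The subordination applies — C was senior to B — so C and B swap.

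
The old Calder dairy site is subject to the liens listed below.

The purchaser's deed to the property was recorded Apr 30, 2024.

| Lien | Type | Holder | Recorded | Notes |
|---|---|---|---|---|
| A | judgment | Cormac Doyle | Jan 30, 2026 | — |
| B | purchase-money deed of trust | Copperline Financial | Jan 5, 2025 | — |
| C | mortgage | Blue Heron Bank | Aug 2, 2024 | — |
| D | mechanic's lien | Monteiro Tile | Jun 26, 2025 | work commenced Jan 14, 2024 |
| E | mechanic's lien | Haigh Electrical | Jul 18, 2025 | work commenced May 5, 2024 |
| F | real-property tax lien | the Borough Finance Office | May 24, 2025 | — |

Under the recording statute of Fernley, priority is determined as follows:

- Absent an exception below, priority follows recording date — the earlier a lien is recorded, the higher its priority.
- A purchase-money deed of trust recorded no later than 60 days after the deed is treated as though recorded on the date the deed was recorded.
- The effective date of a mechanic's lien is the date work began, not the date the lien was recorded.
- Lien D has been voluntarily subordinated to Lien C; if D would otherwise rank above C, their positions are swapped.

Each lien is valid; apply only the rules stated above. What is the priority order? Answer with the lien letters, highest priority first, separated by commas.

Adjusting effective dates: B was recorded 250 days after the deed — beyond 60 days — so no relation-back applies; D relates back to Jan 14, 2024 (work commenced); E's effective date is May 5, 2024, when work began.
Ordering by effective date: D (Jan 14, 2024), E (May 5, 2024), C (Aug 2, 2024), B (Jan 5, 2025), F (May 24, 2025), A (Jan 30, 2026).
The subordination applies — D was senior to C — so D and C swap.

C, E, D, B, F, A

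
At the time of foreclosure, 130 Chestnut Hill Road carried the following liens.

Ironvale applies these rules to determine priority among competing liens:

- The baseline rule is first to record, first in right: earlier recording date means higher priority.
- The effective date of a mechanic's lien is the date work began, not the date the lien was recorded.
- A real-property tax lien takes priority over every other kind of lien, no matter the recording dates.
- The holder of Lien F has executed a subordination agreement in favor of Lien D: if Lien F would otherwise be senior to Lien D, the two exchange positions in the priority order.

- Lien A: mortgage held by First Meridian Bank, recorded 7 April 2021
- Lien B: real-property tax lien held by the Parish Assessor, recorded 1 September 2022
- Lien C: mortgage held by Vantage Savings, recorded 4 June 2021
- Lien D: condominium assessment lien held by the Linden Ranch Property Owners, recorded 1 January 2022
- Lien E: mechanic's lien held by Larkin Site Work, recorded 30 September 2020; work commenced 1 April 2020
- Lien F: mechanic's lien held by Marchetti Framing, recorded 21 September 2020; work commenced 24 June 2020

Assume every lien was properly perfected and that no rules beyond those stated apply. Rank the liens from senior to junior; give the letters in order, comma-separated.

B, E, D, A, C, F

Effective dates after the stated exceptions: E's effective date is 1 April 2020, when work began; F relates back to 24 June 2020 (work commenced).
B is a real-property tax lien, so it outranks all other liens regardless of date.
The other liens, earliest effective date first: E (1 April 2020), F (24 June 2020), A (7 April 2021), C (4 June 2021), D (1 January 2022).
F would otherwise be senior to D, so under the subordination agreement F and D exchange positions.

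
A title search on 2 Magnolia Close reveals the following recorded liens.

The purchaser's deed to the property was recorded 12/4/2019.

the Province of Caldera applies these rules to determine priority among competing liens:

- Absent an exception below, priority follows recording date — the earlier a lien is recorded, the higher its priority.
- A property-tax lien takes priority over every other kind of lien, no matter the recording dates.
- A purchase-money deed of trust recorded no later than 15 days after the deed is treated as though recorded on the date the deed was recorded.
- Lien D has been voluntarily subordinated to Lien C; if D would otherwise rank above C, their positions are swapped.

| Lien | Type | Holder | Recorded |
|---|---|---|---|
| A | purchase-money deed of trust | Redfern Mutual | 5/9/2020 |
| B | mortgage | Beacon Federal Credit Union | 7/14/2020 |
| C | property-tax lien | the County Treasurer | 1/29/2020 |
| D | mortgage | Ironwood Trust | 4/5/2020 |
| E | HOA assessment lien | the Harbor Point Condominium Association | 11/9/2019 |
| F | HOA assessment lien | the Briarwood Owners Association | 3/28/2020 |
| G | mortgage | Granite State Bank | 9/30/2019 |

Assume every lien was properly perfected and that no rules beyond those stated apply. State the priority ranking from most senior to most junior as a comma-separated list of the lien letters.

C, G, E, F, D, A, B

Adjusting effective dates: A was recorded 157 days after the deed — beyond 15 days — so no relation-back applies.
C is a property-tax lien and takes priority over every other lien.
The other liens, earliest effective date first: G (9/30/2019), E (11/9/2019), F (3/28/2020), D (4/5/2020), A (5/9/2020), B (7/14/2020).
D is already junior to C, so the subordination agreement changes nothing.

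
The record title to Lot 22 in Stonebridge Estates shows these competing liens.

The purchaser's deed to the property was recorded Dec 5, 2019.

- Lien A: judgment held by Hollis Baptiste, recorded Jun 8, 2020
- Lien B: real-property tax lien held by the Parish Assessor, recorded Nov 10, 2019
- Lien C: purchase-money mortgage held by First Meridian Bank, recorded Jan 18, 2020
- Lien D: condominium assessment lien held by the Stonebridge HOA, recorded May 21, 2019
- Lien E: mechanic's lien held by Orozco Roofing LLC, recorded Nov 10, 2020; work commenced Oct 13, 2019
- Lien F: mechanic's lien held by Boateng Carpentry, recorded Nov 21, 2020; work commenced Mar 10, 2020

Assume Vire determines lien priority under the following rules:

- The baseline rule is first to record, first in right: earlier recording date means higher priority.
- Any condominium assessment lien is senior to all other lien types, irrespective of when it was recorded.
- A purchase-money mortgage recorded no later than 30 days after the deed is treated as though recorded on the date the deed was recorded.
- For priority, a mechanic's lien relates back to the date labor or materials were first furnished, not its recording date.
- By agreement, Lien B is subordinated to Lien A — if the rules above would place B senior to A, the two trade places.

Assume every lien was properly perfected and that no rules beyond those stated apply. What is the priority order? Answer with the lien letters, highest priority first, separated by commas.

D, E, A, C, F, B

Effective dates after the stated exceptions: C was recorded 44 days after the deed — beyond 30 days — so no relation-back applies; E's effective date is Oct 13, 2019, when work began; F relates back to Mar 10, 2020 (work commenced).
D is a condominium assessment lien and takes priority over every other lien.
The other liens, earliest effective date first: E (Oct 13, 2019), B (Nov 10, 2019), C (Jan 18, 2020), F (Mar 10, 2020), A (Jun 8, 2020).
B would otherwise be senior to A, so under the subordination agreement B and A exchange positions.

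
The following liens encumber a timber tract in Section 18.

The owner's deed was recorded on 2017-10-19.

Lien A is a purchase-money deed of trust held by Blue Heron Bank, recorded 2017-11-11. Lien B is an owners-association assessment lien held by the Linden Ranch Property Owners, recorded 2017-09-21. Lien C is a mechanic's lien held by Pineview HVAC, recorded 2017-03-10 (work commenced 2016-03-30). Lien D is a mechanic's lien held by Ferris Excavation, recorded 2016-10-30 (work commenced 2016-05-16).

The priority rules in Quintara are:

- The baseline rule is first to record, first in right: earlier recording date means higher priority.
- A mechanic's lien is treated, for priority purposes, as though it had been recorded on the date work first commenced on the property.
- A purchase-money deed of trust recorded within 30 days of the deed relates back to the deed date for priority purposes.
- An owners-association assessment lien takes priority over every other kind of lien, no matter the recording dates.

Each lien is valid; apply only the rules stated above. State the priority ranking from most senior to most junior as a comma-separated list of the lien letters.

Effective dates: A's effective date is the deed date, 2017-10-19; C's effective date is 2016-03-30, when work began; D is treated as recorded 2016-05-16, the work-commencement date.
B is an owners-association assessment lien and takes priority over every other lien.
Among the remaining liens, by effective date: C (2016-03-30), D (2016-05-16), A (2017-10-19).

B, C, D, A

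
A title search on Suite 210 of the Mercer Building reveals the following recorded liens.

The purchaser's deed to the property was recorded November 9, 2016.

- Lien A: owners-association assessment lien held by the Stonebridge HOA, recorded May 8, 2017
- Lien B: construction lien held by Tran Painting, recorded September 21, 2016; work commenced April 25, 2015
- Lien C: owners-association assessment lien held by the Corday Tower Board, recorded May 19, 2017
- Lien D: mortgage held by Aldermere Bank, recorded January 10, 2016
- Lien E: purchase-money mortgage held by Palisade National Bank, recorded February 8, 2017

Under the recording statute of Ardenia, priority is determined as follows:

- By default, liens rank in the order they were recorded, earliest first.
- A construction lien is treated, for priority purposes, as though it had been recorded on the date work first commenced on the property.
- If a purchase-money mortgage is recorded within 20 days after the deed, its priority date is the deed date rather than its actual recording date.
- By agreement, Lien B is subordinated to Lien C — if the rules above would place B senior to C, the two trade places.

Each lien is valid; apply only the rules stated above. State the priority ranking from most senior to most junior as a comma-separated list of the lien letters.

Effective dates after the stated exceptions: B relates back to April 25, 2015 (work commenced); E was recorded 91 days after the deed, outside the 20-day window, so it keeps its recording date.
Sorted by effective date: B (April 25, 2015), D (January 10, 2016), E (February 8, 2017), A (May 8, 2017), C (May 19, 2017).
Because B would otherwise rank above C, the subordination swaps them.

C, D, E, A, B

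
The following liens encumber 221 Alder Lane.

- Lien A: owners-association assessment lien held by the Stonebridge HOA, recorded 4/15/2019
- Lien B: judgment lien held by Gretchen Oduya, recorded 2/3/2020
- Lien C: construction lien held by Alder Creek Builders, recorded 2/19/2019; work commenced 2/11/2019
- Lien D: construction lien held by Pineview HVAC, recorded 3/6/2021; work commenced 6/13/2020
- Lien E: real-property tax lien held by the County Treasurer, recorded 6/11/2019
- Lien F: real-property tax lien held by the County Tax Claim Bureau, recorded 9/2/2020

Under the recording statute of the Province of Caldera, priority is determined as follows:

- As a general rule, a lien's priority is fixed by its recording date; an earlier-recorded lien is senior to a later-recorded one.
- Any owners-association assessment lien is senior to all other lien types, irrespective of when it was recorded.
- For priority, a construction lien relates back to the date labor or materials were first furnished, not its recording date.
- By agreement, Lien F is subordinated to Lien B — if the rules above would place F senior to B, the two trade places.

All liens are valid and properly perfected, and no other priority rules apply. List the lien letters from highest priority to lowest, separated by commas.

Effective dates after the stated exceptions: C relates back to 2/11/2019 (work commenced); D's effective date is 6/13/2020, when work began.
A is an owners-association assessment lien and takes priority over every other lien.
Remaining liens by effective date: C (2/11/2019), E (6/11/2019), B (2/3/2020), D (6/13/2020), F (9/2/2020).
Since F is not senior to B, the subordination leaves the order unchanged.

A, C, E, B, D, F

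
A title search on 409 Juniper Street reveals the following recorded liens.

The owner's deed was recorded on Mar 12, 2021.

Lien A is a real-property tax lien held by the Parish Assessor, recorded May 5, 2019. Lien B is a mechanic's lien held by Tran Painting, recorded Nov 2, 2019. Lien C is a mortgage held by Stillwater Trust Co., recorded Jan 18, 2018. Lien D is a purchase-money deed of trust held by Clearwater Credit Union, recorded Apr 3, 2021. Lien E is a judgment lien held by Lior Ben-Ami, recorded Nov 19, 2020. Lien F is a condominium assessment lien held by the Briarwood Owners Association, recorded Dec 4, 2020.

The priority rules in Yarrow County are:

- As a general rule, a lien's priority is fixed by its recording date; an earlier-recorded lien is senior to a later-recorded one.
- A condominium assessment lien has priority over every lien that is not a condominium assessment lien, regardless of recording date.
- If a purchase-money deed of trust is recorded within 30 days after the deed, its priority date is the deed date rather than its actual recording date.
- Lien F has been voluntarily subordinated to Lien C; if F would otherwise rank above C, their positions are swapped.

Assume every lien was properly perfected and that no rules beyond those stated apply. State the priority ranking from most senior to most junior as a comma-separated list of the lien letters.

C, F, A, B, E, D

Effective dates after the stated exceptions: D was recorded within the 30-day window, so its effective date is the deed date Mar 12, 2021.
F is a condominium assessment lien, so it outranks all other liens regardless of date.
Remaining liens by effective date: C (Jan 18, 2018), A (May 5, 2019), B (Nov 2, 2019), E (Nov 19, 2020), D (Mar 12, 2021).
Because F would otherwise rank above C, the subordination swaps them.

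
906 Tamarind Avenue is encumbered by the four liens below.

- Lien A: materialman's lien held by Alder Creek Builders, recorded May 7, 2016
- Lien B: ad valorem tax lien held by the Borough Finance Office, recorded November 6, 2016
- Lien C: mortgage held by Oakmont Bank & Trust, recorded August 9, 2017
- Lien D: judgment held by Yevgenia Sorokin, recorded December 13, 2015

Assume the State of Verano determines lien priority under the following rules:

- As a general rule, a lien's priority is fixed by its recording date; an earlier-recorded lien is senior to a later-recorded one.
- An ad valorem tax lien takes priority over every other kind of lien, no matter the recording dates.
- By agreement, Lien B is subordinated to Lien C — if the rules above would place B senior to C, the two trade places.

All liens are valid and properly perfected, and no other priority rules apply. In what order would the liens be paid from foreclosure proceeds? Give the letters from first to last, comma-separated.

C, D, A, B

As an ad valorem tax lien, B is senior to every other lien.
Among the remaining liens, by effective date: D (December 13, 2015), A (May 7, 2016), C (August 9, 2017).
B is senior to C before the subordination, so the two trade places.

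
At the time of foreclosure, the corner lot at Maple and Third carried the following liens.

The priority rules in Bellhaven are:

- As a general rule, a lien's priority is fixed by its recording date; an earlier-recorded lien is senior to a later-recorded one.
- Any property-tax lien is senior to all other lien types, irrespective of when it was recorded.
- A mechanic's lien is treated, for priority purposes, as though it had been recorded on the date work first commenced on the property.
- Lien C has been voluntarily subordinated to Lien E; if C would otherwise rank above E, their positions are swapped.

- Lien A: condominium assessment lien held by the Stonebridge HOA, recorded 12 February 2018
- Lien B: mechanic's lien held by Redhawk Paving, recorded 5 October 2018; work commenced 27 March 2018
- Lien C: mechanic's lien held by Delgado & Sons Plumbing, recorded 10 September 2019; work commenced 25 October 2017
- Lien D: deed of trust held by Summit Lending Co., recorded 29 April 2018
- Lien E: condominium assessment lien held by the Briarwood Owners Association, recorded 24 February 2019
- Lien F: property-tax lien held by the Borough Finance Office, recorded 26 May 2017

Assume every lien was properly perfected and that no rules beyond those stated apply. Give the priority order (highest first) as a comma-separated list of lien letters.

F, E, A, B, D, C

Effective dates after the stated exceptions: B's effective date is 27 March 2018, when work began; C's effective date is 25 October 2017, when work began.
F is a property-tax lien and takes priority over every other lien.
The other liens, earliest effective date first: C (25 October 2017), A (12 February 2018), B (27 March 2018), D (29 April 2018), E (24 February 2019).
The subordination applies — C was senior to E — so C and E swap.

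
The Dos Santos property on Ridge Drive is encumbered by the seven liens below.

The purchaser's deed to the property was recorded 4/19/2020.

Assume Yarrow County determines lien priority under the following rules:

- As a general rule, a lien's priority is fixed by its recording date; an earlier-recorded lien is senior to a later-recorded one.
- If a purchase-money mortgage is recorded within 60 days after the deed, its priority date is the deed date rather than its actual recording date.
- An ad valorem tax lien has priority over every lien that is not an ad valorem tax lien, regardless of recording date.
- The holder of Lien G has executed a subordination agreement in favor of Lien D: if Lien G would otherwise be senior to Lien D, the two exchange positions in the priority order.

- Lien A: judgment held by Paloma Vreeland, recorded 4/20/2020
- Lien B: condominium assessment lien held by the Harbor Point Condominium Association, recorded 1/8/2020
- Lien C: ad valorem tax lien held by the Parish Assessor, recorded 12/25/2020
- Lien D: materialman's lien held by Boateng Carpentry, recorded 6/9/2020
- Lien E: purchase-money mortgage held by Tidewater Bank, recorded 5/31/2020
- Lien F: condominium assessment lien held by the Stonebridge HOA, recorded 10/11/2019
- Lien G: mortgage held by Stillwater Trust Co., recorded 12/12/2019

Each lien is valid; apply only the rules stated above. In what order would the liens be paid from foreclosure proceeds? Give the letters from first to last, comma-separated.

Effective dates after the stated exceptions: E was recorded within the 60-day window, so its effective date is the deed date 4/19/2020.
C is an ad valorem tax lien, so it outranks all other liens regardless of date.
Remaining liens by effective date: F (10/11/2019), G (12/12/2019), B (1/8/2020), E (4/19/2020), A (4/20/2020), D (6/9/2020).
The subordination applies — G was senior to D — so G and D swap.

C, F, D, B, E, A, G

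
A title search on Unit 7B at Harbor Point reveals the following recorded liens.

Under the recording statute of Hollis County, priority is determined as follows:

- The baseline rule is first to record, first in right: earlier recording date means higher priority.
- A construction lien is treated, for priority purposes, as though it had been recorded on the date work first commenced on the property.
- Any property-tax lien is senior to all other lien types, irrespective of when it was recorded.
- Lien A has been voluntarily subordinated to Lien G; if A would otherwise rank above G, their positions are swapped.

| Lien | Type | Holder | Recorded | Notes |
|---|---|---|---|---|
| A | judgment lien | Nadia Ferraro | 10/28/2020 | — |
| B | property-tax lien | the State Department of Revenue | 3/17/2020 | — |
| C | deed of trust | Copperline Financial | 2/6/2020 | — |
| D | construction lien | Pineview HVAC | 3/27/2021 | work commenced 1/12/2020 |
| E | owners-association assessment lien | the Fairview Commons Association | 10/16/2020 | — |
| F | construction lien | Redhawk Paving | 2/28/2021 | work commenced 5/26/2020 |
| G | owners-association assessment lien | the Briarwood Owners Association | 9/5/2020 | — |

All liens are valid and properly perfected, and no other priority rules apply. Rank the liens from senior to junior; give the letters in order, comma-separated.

B, D, C, F, G, E, A

Effective dates: D relates back to 1/12/2020 (work commenced); F is treated as recorded 5/26/2020, the work-commencement date.
B is a property-tax lien and takes priority over every other lien.
Ordering the rest by effective date: D (1/12/2020), C (2/6/2020), F (5/26/2020), G (9/5/2020), E (10/16/2020), A (10/28/2020).
A already ranks below G; the subordination has no effect.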